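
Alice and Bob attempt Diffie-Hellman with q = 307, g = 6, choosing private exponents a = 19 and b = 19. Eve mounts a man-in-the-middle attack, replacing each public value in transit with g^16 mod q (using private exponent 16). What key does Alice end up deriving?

145

Alice receives Eve's public value M = 6^16 mod 307 instead of the honest one.
6^1 ≡ 6 (mod 307)
6^2 = (6^1)^2 ≡ 6^2 = 36 ≡ 36 (mod 307)
6^4 = (6^2)^2 ≡ 36^2 = 1296 ≡ 68 (mod 307)
6^8 = (6^4)^2 ≡ 68^2 = 4624 ≡ 19 (mod 307)
6^16 = (6^8)^2 ≡ 19^2 = 361 ≡ 54 (mod 307)
So M = 54. Alice computes K = M^19 mod 307.
54^1 ≡ 54 (mod 307)
54^2 = (54^1)^2 ≡ 54^2 = 2916 ≡ 153 (mod 307)
54^4 = (54^2)^2 ≡ 153^2 = 23409 ≡ 77 (mod 307)
54^8 = (54^4)^2 ≡ 77^2 = 5929 ≡ 96 (mod 307)
54^16 = (54^8)^2 ≡ 96^2 = 9216 ≡ 6 (mod 307)
54^19 = 54^16 · 54^2 · 54^1 ≡ 6 · 153 · 54 ≡ 145 (mod 307).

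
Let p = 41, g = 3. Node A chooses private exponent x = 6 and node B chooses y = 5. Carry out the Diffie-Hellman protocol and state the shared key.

Node A sends A = g^x mod p = 3^6 mod 41.
3^1 ≡ 3 (mod 41)
3^2 = (3^1)^2 ≡ 3^2 = 9 ≡ 9 (mod 41)
3^4 = (3^2)^2 ≡ 9^2 = 81 ≡ 40 (mod 41)
3^6 = 3^4 · 3^2 ≡ 40 · 9 ≡ 32 (mod 41).
So A = 32. Node B then computes K = A^y mod p = 32^5 mod 41.
32^1 ≡ 32 (mod 41)
32^2 = (32^1)^2 ≡ 32^2 = 1024 ≡ 40 (mod 41)
32^4 = (32^2)^2 ≡ 40^2 = 1600 ≡ 1 (mod 41)
32^5 = 32^4 · 32^1 ≡ 1 · 32 ≡ 32 (mod 41).

32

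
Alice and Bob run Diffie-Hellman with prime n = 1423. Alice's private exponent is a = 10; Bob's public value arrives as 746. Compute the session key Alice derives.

789

Shared key K = 746^10 mod 1423.
746^1 ≡ 746 (mod 1423)
746^2 = (746^1)^2 ≡ 746^2 = 556516 ≡ 123 (mod 1423)
746^4 = (746^2)^2 ≡ 123^2 = 15129 ≡ 899 (mod 1423)
746^8 = (746^4)^2 ≡ 899^2 = 808201 ≡ 1360 (mod 1423)
746^10 = 746^8 · 746^2 ≡ 1360 · 123 ≡ 789 (mod 1423).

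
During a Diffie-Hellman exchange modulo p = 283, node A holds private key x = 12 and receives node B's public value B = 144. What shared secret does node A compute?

Shared key K = 144^12 mod 283.
144^1 ≡ 144 (mod 283)
144^2 = (144^1)^2 ≡ 144^2 = 20736 ≡ 77 (mod 283)
144^4 = (144^2)^2 ≡ 77^2 = 5929 ≡ 269 (mod 283)
144^8 = (144^4)^2 ≡ 269^2 = 72361 ≡ 196 (mod 283)
144^12 = 144^8 · 144^4 ≡ 196 · 269 ≡ 86 (mod 283).

86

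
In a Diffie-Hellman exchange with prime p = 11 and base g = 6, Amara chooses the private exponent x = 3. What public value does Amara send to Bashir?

Public value = 6^{3} \pmod{11}.
6^1 ≡ 6 (mod 11)
6^2 = (6^1)^2 ≡ 6^2 = 36 ≡ 3 (mod 11)
6^3 = 6^2 · 6^1 ≡ 3 · 6 ≡ 7 (mod 11).

7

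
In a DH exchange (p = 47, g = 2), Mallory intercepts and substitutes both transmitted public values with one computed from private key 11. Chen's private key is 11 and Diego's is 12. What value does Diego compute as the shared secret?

36

Diego receives Mallory's public value M = 2^11 mod 47 instead of the honest one.
2^1 ≡ 2 (mod 47)
2^2 = (2^1)^2 ≡ 2^2 = 4 ≡ 4 (mod 47)
2^4 = (2^2)^2 ≡ 4^2 = 16 ≡ 16 (mod 47)
2^8 = (2^4)^2 ≡ 16^2 = 256 ≡ 21 (mod 47)
2^11 = 2^8 · 2^2 · 2^1 ≡ 21 · 4 · 2 ≡ 27 (mod 47).
So M = 27. Diego computes K = M^12 mod 47.
27^1 ≡ 27 (mod 47)
27^2 = (27^1)^2 ≡ 27^2 = 729 ≡ 24 (mod 47)
27^4 = (27^2)^2 ≡ 24^2 = 576 ≡ 12 (mod 47)
27^8 = (27^4)^2 ≡ 12^2 = 144 ≡ 3 (mod 47)
27^12 = 27^8 · 27^4 ≡ 3 · 12 ≡ 36 (mod 47).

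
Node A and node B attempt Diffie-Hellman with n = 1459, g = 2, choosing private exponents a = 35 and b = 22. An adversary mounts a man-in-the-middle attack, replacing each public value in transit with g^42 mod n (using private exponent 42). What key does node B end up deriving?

Node B receives an adversary's public value M = 2^42 mod 1459 instead of the honest one.
2^1 ≡ 2 (mod 1459)
2^2 = (2^1)^2 ≡ 2^2 = 4 ≡ 4 (mod 1459)
2^4 = (2^2)^2 ≡ 4^2 = 16 ≡ 16 (mod 1459)
2^8 = (2^4)^2 ≡ 16^2 = 256 ≡ 256 (mod 1459)
2^16 = (2^8)^2 ≡ 256^2 = 65536 ≡ 1340 (mod 1459)
2^32 = (2^16)^2 ≡ 1340^2 = 1795600 ≡ 1030 (mod 1459)
2^42 = 2^32 · 2^8 · 2^2 ≡ 1030 · 256 · 4 ≡ 1322 (mod 1459).
So M = 1322. Node B computes K = M^22 mod 1459.
1322^1 ≡ 1322 (mod 1459)
1322^2 = (1322^1)^2 ≡ 1322^2 = 1747684 ≡ 1261 (mod 1459)
1322^4 = (1322^2)^2 ≡ 1261^2 = 1590121 ≡ 1270 (mod 1459)
1322^8 = (1322^4)^2 ≡ 1270^2 = 1612900 ≡ 705 (mod 1459)
1322^16 = (1322^8)^2 ≡ 705^2 = 497025 ≡ 965 (mod 1459)
1322^22 = 1322^16 · 1322^4 · 1322^2 ≡ 965 · 1270 · 1261 ≡ 521 (mod 1459).

521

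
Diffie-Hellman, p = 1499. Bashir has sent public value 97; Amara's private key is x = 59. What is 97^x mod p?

Shared key K = 97^59 mod 1499.
97^1 ≡ 97 (mod 1499)
97^2 = (97^1)^2 ≡ 97^2 = 9409 ≡ 415 (mod 1499)
97^4 = (97^2)^2 ≡ 415^2 = 172225 ≡ 1339 (mod 1499)
97^8 = (97^4)^2 ≡ 1339^2 = 1792921 ≡ 117 (mod 1499)
97^16 = (97^8)^2 ≡ 117^2 = 13689 ≡ 198 (mod 1499)
97^32 = (97^16)^2 ≡ 198^2 = 39204 ≡ 230 (mod 1499)
97^59 = 97^32 · 97^16 · 97^8 · 97^2 · 97^1 ≡ 230 · 198 · 117 · 415 · 97 ≡ 381 (mod 1499).

381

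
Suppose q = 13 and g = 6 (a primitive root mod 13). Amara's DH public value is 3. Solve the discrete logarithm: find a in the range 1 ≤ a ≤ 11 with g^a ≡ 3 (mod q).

8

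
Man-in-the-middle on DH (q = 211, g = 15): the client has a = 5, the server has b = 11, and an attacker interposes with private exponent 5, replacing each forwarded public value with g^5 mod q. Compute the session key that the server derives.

15

The server receives an attacker's public value M = 15^5 mod 211 instead of the honest one.
15^1 ≡ 15 (mod 211)
15^2 = (15^1)^2 ≡ 15^2 = 225 ≡ 14 (mod 211)
15^4 = (15^2)^2 ≡ 14^2 = 196 ≡ 196 (mod 211)
15^5 = 15^4 · 15^1 ≡ 196 · 15 ≡ 197 (mod 211).
So M = 197. The server computes K = M^11 mod 211.
197^1 ≡ 197 (mod 211)
197^2 = (197^1)^2 ≡ 197^2 = 38809 ≡ 196 (mod 211)
197^4 = (197^2)^2 ≡ 196^2 = 38416 ≡ 14 (mod 211)
197^8 = (197^4)^2 ≡ 14^2 = 196 ≡ 196 (mod 211)
197^11 = 197^8 · 197^2 · 197^1 ≡ 196 · 196 · 197 ≡ 15 (mod 211).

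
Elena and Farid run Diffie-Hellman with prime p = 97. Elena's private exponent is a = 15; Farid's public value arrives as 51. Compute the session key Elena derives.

19

Shared key K = 51^15 mod 97.
51^1 ≡ 51 (mod 97)
51^2 = (51^1)^2 ≡ 51^2 = 2601 ≡ 79 (mod 97)
51^4 = (51^2)^2 ≡ 79^2 = 6241 ≡ 33 (mod 97)
51^8 = (51^4)^2 ≡ 33^2 = 1089 ≡ 22 (mod 97)
51^15 = 51^8 · 51^4 · 51^2 · 51^1 ≡ 22 · 33 · 79 · 51 ≡ 19 (mod 97).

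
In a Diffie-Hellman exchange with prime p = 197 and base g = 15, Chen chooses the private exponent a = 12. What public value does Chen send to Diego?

133

Public value = 15^12 mod 197.
15^1 ≡ 15 (mod 197)
15^2 = (15^1)^2 ≡ 15^2 = 225 ≡ 28 (mod 197)
15^4 = (15^2)^2 ≡ 28^2 = 784 ≡ 193 (mod 197)
15^8 = (15^4)^2 ≡ 193^2 = 37249 ≡ 16 (mod 197)
15^12 = 15^8 · 15^4 ≡ 16 · 193 ≡ 133 (mod 197).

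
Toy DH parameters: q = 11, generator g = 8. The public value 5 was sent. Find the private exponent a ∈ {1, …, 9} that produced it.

Try successive powers of 8 modulo 11:
8^1 ≡ 8
8^2 ≡ 9
8^3 ≡ 6
8^4 ≡ 4
8^5 ≡ 10
8^6 ≡ 3
8^7 ≡ 2
8^8 ≡ 5
Found: a = 8.

8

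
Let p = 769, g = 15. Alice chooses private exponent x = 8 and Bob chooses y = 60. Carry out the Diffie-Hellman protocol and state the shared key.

Alice sends A = g^x mod p = 15^8 mod 769.
15^1 ≡ 15 (mod 769)
15^2 = (15^1)^2 ≡ 15^2 = 225 ≡ 225 (mod 769)
15^4 = (15^2)^2 ≡ 225^2 = 50625 ≡ 640 (mod 769)
15^8 = (15^4)^2 ≡ 640^2 = 409600 ≡ 492 (mod 769)
So A = 492. Bob then computes K = A^y mod p = 492^60 mod 769.
492^1 ≡ 492 (mod 769)
492^2 = (492^1)^2 ≡ 492^2 = 242064 ≡ 598 (mod 769)
492^4 = (492^2)^2 ≡ 598^2 = 357604 ≡ 19 (mod 769)
492^8 = (492^4)^2 ≡ 19^2 = 361 ≡ 361 (mod 769)
492^16 = (492^8)^2 ≡ 361^2 = 130321 ≡ 360 (mod 769)
492^32 = (492^16)^2 ≡ 360^2 = 129600 ≡ 408 (mod 769)
492^60 = 492^32 · 492^16 · 492^8 · 492^4 ≡ 408 · 360 · 361 · 19 ≡ 707 (mod 769).

707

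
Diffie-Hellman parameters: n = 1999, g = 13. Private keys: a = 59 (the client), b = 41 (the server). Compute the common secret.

The client sends A = g^a mod n = 13^59 mod 1999.
13^1 ≡ 13 (mod 1999)
13^2 = (13^1)^2 ≡ 13^2 = 169 ≡ 169 (mod 1999)
13^4 = (13^2)^2 ≡ 169^2 = 28561 ≡ 575 (mod 1999)
13^8 = (13^4)^2 ≡ 575^2 = 330625 ≡ 790 (mod 1999)
13^16 = (13^8)^2 ≡ 790^2 = 624100 ≡ 412 (mod 1999)
13^32 = (13^16)^2 ≡ 412^2 = 169744 ≡ 1828 (mod 1999)
13^59 = 13^32 · 13^16 · 13^8 · 13^2 · 13^1 ≡ 1828 · 412 · 790 · 169 · 13 ≡ 1352 (mod 1999).
So A = 1352. The server then computes K = A^b mod n = 1352^41 mod 1999.
1352^1 ≡ 1352 (mod 1999)
1352^2 = (1352^1)^2 ≡ 1352^2 = 1827904 ≡ 818 (mod 1999)
1352^4 = (1352^2)^2 ≡ 818^2 = 669124 ≡ 1458 (mod 1999)
1352^8 = (1352^4)^2 ≡ 1458^2 = 2125764 ≡ 827 (mod 1999)
1352^16 = (1352^8)^2 ≡ 827^2 = 683929 ≡ 271 (mod 1999)
1352^32 = (1352^16)^2 ≡ 271^2 = 73441 ≡ 1477 (mod 1999)
1352^41 = 1352^32 · 1352^8 · 1352^1 ≡ 1477 · 827 · 1352 ≡ 1740 (mod 1999).

1740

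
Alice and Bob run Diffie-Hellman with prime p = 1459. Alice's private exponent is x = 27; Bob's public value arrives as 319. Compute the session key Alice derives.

339

Shared key K = 319^27 mod 1459.
319^1 ≡ 319 (mod 1459)
319^2 = (319^1)^2 ≡ 319^2 = 101761 ≡ 1090 (mod 1459)
319^4 = (319^2)^2 ≡ 1090^2 = 1188100 ≡ 474 (mod 1459)
319^8 = (319^4)^2 ≡ 474^2 = 224676 ≡ 1449 (mod 1459)
319^16 = (319^8)^2 ≡ 1449^2 = 2099601 ≡ 100 (mod 1459)
319^27 = 319^16 · 319^8 · 319^2 · 319^1 ≡ 100 · 1449 · 1090 · 319 ≡ 339 (mod 1459).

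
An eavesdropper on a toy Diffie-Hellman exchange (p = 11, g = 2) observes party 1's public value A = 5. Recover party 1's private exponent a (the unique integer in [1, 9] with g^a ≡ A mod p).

4

Try successive powers of 2 modulo 11:
2^1 ≡ 2
2^2 ≡ 4
2^3 ≡ 8
2^4 ≡ 5
Found: a = 4.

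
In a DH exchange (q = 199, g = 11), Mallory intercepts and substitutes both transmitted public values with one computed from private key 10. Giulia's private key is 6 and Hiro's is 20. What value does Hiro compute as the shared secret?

121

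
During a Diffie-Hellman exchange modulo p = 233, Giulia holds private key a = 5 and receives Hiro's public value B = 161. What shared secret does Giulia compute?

Shared key K = 161^5 mod 233.
161^1 ≡ 161 (mod 233)
161^2 = (161^1)^2 ≡ 161^2 = 25921 ≡ 58 (mod 233)
161^4 = (161^2)^2 ≡ 58^2 = 3364 ≡ 102 (mod 233)
161^5 = 161^4 · 161^1 ≡ 102 · 161 ≡ 112 (mod 233).

112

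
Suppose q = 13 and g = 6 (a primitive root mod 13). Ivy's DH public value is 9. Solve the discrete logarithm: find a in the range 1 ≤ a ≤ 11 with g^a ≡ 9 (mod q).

4

Try successive powers of 6 modulo 13:
6^1 ≡ 6
6^2 ≡ 10
6^3 ≡ 8
6^4 ≡ 9
Found: a = 4.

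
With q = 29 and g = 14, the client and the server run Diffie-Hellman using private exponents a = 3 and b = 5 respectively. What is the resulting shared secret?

15

The server sends B = g^b mod q = 14^5 mod 29.
14^1 ≡ 14 (mod 29)
14^2 = (14^1)^2 ≡ 14^2 = 196 ≡ 22 (mod 29)
14^4 = (14^2)^2 ≡ 22^2 = 484 ≡ 20 (mod 29)
14^5 = 14^4 · 14^1 ≡ 20 · 14 ≡ 19 (mod 29).
So B = 19. The client then computes K = B^a mod q = 19^3 mod 29.
19^1 ≡ 19 (mod 29)
19^2 = (19^1)^2 ≡ 19^2 = 361 ≡ 13 (mod 29)
19^3 = 19^2 · 19^1 ≡ 13 · 19 ≡ 15 (mod 29).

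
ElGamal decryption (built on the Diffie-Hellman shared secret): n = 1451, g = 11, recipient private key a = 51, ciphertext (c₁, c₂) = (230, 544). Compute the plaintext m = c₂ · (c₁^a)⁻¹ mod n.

Shared mask s = c₁^a mod n = 230^51 mod 1451.
230^1 ≡ 230 (mod 1451)
230^2 = (230^1)^2 ≡ 230^2 = 52900 ≡ 664 (mod 1451)
230^4 = (230^2)^2 ≡ 664^2 = 440896 ≡ 1243 (mod 1451)
230^8 = (230^4)^2 ≡ 1243^2 = 1545049 ≡ 1185 (mod 1451)
230^16 = (230^8)^2 ≡ 1185^2 = 1404225 ≡ 1108 (mod 1451)
230^32 = (230^16)^2 ≡ 1108^2 = 1227664 ≡ 118 (mod 1451)
230^51 = 230^32 · 230^16 · 230^2 · 230^1 ≡ 118 · 1108 · 664 · 230 ≡ 1072 (mod 1451).
So s = 1072; s⁻¹ ≡ 1317 (mod 1451).
m = c₂ · s⁻¹ mod 1451 = 544 · 1317 mod 1451 = 1105.

1105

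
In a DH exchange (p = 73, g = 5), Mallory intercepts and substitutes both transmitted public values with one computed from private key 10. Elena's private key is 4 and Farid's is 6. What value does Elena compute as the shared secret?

32

Elena receives Mallory's public value M = 5^10 mod 73 instead of the honest one.
5^1 ≡ 5 (mod 73)
5^2 = (5^1)^2 ≡ 5^2 = 25 ≡ 25 (mod 73)
5^4 = (5^2)^2 ≡ 25^2 = 625 ≡ 41 (mod 73)
5^8 = (5^4)^2 ≡ 41^2 = 1681 ≡ 2 (mod 73)
5^10 = 5^8 · 5^2 ≡ 2 · 25 ≡ 50 (mod 73).
So M = 50. Elena computes K = M^4 mod 73.
50^1 ≡ 50 (mod 73)
50^2 = (50^1)^2 ≡ 50^2 = 2500 ≡ 18 (mod 73)
50^4 = (50^2)^2 ≡ 18^2 = 324 ≡ 32 (mod 73)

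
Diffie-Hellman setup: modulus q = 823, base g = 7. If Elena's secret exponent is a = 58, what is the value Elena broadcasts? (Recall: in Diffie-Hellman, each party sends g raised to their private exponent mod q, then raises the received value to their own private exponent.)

390

Public value = 7^58 (mod 823).
7^1 ≡ 7 (mod 823)
7^2 = (7^1)^2 ≡ 7^2 = 49 ≡ 49 (mod 823)
7^4 = (7^2)^2 ≡ 49^2 = 2401 ≡ 755 (mod 823)
7^8 = (7^4)^2 ≡ 755^2 = 570025 ≡ 509 (mod 823)
7^16 = (7^8)^2 ≡ 509^2 = 259081 ≡ 659 (mod 823)
7^32 = (7^16)^2 ≡ 659^2 = 434281 ≡ 560 (mod 823)
7^58 = 7^32 · 7^16 · 7^8 · 7^2 ≡ 560 · 659 · 509 · 49 ≡ 390 (mod 823).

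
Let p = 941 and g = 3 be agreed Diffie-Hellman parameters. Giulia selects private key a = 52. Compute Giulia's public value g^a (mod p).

Public value = 3^52 (mod 941).
3^1 ≡ 3 (mod 941)
3^2 = (3^1)^2 ≡ 3^2 = 9 ≡ 9 (mod 941)
3^4 = (3^2)^2 ≡ 9^2 = 81 ≡ 81 (mod 941)
3^8 = (3^4)^2 ≡ 81^2 = 6561 ≡ 915 (mod 941)
3^16 = (3^8)^2 ≡ 915^2 = 837225 ≡ 676 (mod 941)
3^32 = (3^16)^2 ≡ 676^2 = 456976 ≡ 591 (mod 941)
3^52 = 3^32 · 3^16 · 3^4 ≡ 591 · 676 · 81 ≡ 747 (mod 941).

747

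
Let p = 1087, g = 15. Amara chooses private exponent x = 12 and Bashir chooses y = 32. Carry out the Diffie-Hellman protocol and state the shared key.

912

Amara sends A = g^x mod p = 15^12 mod 1087.
15^1 ≡ 15 (mod 1087)
15^2 = (15^1)^2 ≡ 15^2 = 225 ≡ 225 (mod 1087)
15^4 = (15^2)^2 ≡ 225^2 = 50625 ≡ 623 (mod 1087)
15^8 = (15^4)^2 ≡ 623^2 = 388129 ≡ 70 (mod 1087)
15^12 = 15^8 · 15^4 ≡ 70 · 623 ≡ 130 (mod 1087).
So A = 130. Bashir then computes K = A^y mod p = 130^32 mod 1087.
130^1 ≡ 130 (mod 1087)
130^2 = (130^1)^2 ≡ 130^2 = 16900 ≡ 595 (mod 1087)
130^4 = (130^2)^2 ≡ 595^2 = 354025 ≡ 750 (mod 1087)
130^8 = (130^4)^2 ≡ 750^2 = 562500 ≡ 521 (mod 1087)
130^16 = (130^8)^2 ≡ 521^2 = 271441 ≡ 778 (mod 1087)
130^32 = (130^16)^2 ≡ 778^2 = 605284 ≡ 912 (mod 1087)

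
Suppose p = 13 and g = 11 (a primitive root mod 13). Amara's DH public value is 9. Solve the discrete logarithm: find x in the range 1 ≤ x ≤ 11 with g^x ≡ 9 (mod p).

Try successive powers of 11 modulo 13:
11^1 ≡ 11
11^2 ≡ 4
11^3 ≡ 5
11^4 ≡ 3
11^5 ≡ 7
11^6 ≡ 12
11^7 ≡ 2
11^8 ≡ 9
Found: x = 8.

8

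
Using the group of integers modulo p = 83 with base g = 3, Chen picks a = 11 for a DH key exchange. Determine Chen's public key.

Public value = 3^11 mod 83.
3^1 ≡ 3 (mod 83)
3^2 = (3^1)^2 ≡ 3^2 = 9 ≡ 9 (mod 83)
3^4 = (3^2)^2 ≡ 9^2 = 81 ≡ 81 (mod 83)
3^8 = (3^4)^2 ≡ 81^2 = 6561 ≡ 4 (mod 83)
3^11 = 3^8 · 3^2 · 3^1 ≡ 4 · 9 · 3 ≡ 25 (mod 83).

25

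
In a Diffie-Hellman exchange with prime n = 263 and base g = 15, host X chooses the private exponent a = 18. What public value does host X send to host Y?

Public value = 15^18 (mod 263).
15^1 ≡ 15 (mod 263)
15^2 = (15^1)^2 ≡ 15^2 = 225 ≡ 225 (mod 263)
15^4 = (15^2)^2 ≡ 225^2 = 50625 ≡ 129 (mod 263)
15^8 = (15^4)^2 ≡ 129^2 = 16641 ≡ 72 (mod 263)
15^16 = (15^8)^2 ≡ 72^2 = 5184 ≡ 187 (mod 263)
15^18 = 15^16 · 15^2 ≡ 187 · 225 ≡ 258 (mod 263).

258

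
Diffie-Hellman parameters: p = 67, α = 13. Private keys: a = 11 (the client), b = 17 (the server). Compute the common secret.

30

The server sends B = α^b mod p = 13^17 mod 67.
13^1 ≡ 13 (mod 67)
13^2 = (13^1)^2 ≡ 13^2 = 169 ≡ 35 (mod 67)
13^4 = (13^2)^2 ≡ 35^2 = 1225 ≡ 19 (mod 67)
13^8 = (13^4)^2 ≡ 19^2 = 361 ≡ 26 (mod 67)
13^16 = (13^8)^2 ≡ 26^2 = 676 ≡ 6 (mod 67)
13^17 = 13^16 · 13^1 ≡ 6 · 13 ≡ 11 (mod 67).
So B = 11. The client then computes K = B^a mod p = 11^11 mod 67.
11^1 ≡ 11 (mod 67)
11^2 = (11^1)^2 ≡ 11^2 = 121 ≡ 54 (mod 67)
11^4 = (11^2)^2 ≡ 54^2 = 2916 ≡ 35 (mod 67)
11^8 = (11^4)^2 ≡ 35^2 = 1225 ≡ 19 (mod 67)
11^11 = 11^8 · 11^2 · 11^1 ≡ 19 · 54 · 11 ≡ 30 (mod 67).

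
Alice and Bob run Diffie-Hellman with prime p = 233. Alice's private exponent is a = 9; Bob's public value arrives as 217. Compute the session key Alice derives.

Shared key K = 217^9 mod 233.
217^1 ≡ 217 (mod 233)
217^2 = (217^1)^2 ≡ 217^2 = 47089 ≡ 23 (mod 233)
217^4 = (217^2)^2 ≡ 23^2 = 529 ≡ 63 (mod 233)
217^8 = (217^4)^2 ≡ 63^2 = 3969 ≡ 8 (mod 233)
217^9 = 217^8 · 217^1 ≡ 8 · 217 ≡ 105 (mod 233).

105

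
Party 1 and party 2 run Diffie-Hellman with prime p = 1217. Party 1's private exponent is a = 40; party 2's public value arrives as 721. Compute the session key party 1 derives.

Shared key K = 721^40 mod 1217.
721^1 ≡ 721 (mod 1217)
721^2 = (721^1)^2 ≡ 721^2 = 519841 ≡ 182 (mod 1217)
721^4 = (721^2)^2 ≡ 182^2 = 33124 ≡ 265 (mod 1217)
721^8 = (721^4)^2 ≡ 265^2 = 70225 ≡ 856 (mod 1217)
721^16 = (721^8)^2 ≡ 856^2 = 732736 ≡ 102 (mod 1217)
721^32 = (721^16)^2 ≡ 102^2 = 10404 ≡ 668 (mod 1217)
721^40 = 721^32 · 721^8 ≡ 668 · 856 ≡ 1035 (mod 1217).

1035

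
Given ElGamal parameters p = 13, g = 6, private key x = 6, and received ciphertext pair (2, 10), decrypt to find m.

Shared mask s = c₁^x mod p = 2^6 mod 13.
2^1 ≡ 2 (mod 13)
2^2 = (2^1)^2 ≡ 2^2 = 4 ≡ 4 (mod 13)
2^4 = (2^2)^2 ≡ 4^2 = 16 ≡ 3 (mod 13)
2^6 = 2^4 · 2^2 ≡ 3 · 4 ≡ 12 (mod 13).
So s = 12; s⁻¹ ≡ 12 (mod 13).
m = c₂ · s⁻¹ mod 13 = 10 · 12 mod 13 = 3.

3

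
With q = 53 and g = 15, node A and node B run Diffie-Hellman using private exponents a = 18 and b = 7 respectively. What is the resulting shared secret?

16

Node A sends A = g^a mod q = 15^18 mod 53.
15^1 ≡ 15 (mod 53)
15^2 = (15^1)^2 ≡ 15^2 = 225 ≡ 13 (mod 53)
15^4 = (15^2)^2 ≡ 13^2 = 169 ≡ 10 (mod 53)
15^8 = (15^4)^2 ≡ 10^2 = 100 ≡ 47 (mod 53)
15^16 = (15^8)^2 ≡ 47^2 = 2209 ≡ 36 (mod 53)
15^18 = 15^16 · 15^2 ≡ 36 · 13 ≡ 44 (mod 53).
So A = 44. Node B then computes K = A^b mod q = 44^7 mod 53.
44^1 ≡ 44 (mod 53)
44^2 = (44^1)^2 ≡ 44^2 = 1936 ≡ 28 (mod 53)
44^4 = (44^2)^2 ≡ 28^2 = 784 ≡ 42 (mod 53)
44^7 = 44^4 · 44^2 · 44^1 ≡ 42 · 28 · 44 ≡ 16 (mod 53).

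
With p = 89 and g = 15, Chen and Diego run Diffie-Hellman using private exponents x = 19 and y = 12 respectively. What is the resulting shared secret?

11

Chen sends A = g^x mod p = 15^19 mod 89.
15^1 ≡ 15 (mod 89)
15^2 = (15^1)^2 ≡ 15^2 = 225 ≡ 47 (mod 89)
15^4 = (15^2)^2 ≡ 47^2 = 2209 ≡ 73 (mod 89)
15^8 = (15^4)^2 ≡ 73^2 = 5329 ≡ 78 (mod 89)
15^16 = (15^8)^2 ≡ 78^2 = 6084 ≡ 32 (mod 89)
15^19 = 15^16 · 15^2 · 15^1 ≡ 32 · 47 · 15 ≡ 43 (mod 89).
So A = 43. Diego then computes K = A^y mod p = 43^12 mod 89.
43^1 ≡ 43 (mod 89)
43^2 = (43^1)^2 ≡ 43^2 = 1849 ≡ 69 (mod 89)
43^4 = (43^2)^2 ≡ 69^2 = 4761 ≡ 44 (mod 89)
43^8 = (43^4)^2 ≡ 44^2 = 1936 ≡ 67 (mod 89)
43^12 = 43^8 · 43^4 ≡ 67 · 44 ≡ 11 (mod 89).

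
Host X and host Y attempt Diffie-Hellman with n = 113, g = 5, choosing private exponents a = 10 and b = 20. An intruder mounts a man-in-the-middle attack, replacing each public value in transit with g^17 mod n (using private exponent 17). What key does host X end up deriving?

88

Host X receives an intruder's public value M = 5^17 mod 113 instead of the honest one.
5^1 ≡ 5 (mod 113)
5^2 = (5^1)^2 ≡ 5^2 = 25 ≡ 25 (mod 113)
5^4 = (5^2)^2 ≡ 25^2 = 625 ≡ 60 (mod 113)
5^8 = (5^4)^2 ≡ 60^2 = 3600 ≡ 97 (mod 113)
5^16 = (5^8)^2 ≡ 97^2 = 9409 ≡ 30 (mod 113)
5^17 = 5^16 · 5^1 ≡ 30 · 5 ≡ 37 (mod 113).
So M = 37. Host X computes K = M^10 mod 113.
37^1 ≡ 37 (mod 113)
37^2 = (37^1)^2 ≡ 37^2 = 1369 ≡ 13 (mod 113)
37^4 = (37^2)^2 ≡ 13^2 = 169 ≡ 56 (mod 113)
37^8 = (37^4)^2 ≡ 56^2 = 3136 ≡ 85 (mod 113)
37^10 = 37^8 · 37^2 ≡ 85 · 13 ≡ 88 (mod 113).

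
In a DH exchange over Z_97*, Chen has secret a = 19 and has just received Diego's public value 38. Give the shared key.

Shared key K = 38^19 mod 97.
38^1 ≡ 38 (mod 97)
38^2 = (38^1)^2 ≡ 38^2 = 1444 ≡ 86 (mod 97)
38^4 = (38^2)^2 ≡ 86^2 = 7396 ≡ 24 (mod 97)
38^8 = (38^4)^2 ≡ 24^2 = 576 ≡ 91 (mod 97)
38^16 = (38^8)^2 ≡ 91^2 = 8281 ≡ 36 (mod 97)
38^19 = 38^16 · 38^2 · 38^1 ≡ 36 · 86 · 38 ≡ 84 (mod 97).

84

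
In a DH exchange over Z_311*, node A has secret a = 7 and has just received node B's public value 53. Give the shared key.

130

Shared key K = 53^7 mod 311.
53^1 ≡ 53 (mod 311)
53^2 = (53^1)^2 ≡ 53^2 = 2809 ≡ 10 (mod 311)
53^4 = (53^2)^2 ≡ 10^2 = 100 ≡ 100 (mod 311)
53^7 = 53^4 · 53^2 · 53^1 ≡ 100 · 10 · 53 ≡ 130 (mod 311).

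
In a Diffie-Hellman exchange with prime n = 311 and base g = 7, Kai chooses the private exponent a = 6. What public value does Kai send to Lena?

91

Public value = 7^6 mod 311.
7^1 ≡ 7 (mod 311)
7^2 = (7^1)^2 ≡ 7^2 = 49 ≡ 49 (mod 311)
7^4 = (7^2)^2 ≡ 49^2 = 2401 ≡ 224 (mod 311)
7^6 = 7^4 · 7^2 ≡ 224 · 49 ≡ 91 (mod 311).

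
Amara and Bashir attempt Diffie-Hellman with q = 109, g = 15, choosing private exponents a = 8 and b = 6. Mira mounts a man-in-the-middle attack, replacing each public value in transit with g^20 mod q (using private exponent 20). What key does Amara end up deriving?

78

Amara receives Mira's public value M = 15^20 mod 109 instead of the honest one.
15^1 ≡ 15 (mod 109)
15^2 = (15^1)^2 ≡ 15^2 = 225 ≡ 7 (mod 109)
15^4 = (15^2)^2 ≡ 7^2 = 49 ≡ 49 (mod 109)
15^8 = (15^4)^2 ≡ 49^2 = 2401 ≡ 3 (mod 109)
15^16 = (15^8)^2 ≡ 3^2 = 9 ≡ 9 (mod 109)
15^20 = 15^16 · 15^4 ≡ 9 · 49 ≡ 5 (mod 109).
So M = 5. Amara computes K = M^8 mod 109.
5^1 ≡ 5 (mod 109)
5^2 = (5^1)^2 ≡ 5^2 = 25 ≡ 25 (mod 109)
5^4 = (5^2)^2 ≡ 25^2 = 625 ≡ 80 (mod 109)
5^8 = (5^4)^2 ≡ 80^2 = 6400 ≡ 78 (mod 109)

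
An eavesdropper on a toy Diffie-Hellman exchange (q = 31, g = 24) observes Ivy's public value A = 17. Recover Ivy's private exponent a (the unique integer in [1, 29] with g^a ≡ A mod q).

19

Try successive powers of 24 modulo 31:
24^1 ≡ 24
24^2 ≡ 18
24^3 ≡ 29
24^4 ≡ 14
24^5 ≡ 26
24^6 ≡ 4
24^7 ≡ 3
24^8 ≡ 10
24^9 ≡ 23
24^10 ≡ 25
24^11 ≡ 11
24^12 ≡ 16
24^13 ≡ 12
24^14 ≡ 9
24^15 ≡ 30
24^16 ≡ 7
24^17 ≡ 13
24^18 ≡ 2
24^19 ≡ 17
Found: a = 19.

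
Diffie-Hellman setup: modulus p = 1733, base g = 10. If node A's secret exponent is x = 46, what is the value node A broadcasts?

Public value = 10^46 (mod 1733).
10^1 ≡ 10 (mod 1733)
10^2 = (10^1)^2 ≡ 10^2 = 100 ≡ 100 (mod 1733)
10^4 = (10^2)^2 ≡ 100^2 = 10000 ≡ 1335 (mod 1733)
10^8 = (10^4)^2 ≡ 1335^2 = 1782225 ≡ 701 (mod 1733)
10^16 = (10^8)^2 ≡ 701^2 = 491401 ≡ 962 (mod 1733)
10^32 = (10^16)^2 ≡ 962^2 = 925444 ≡ 22 (mod 1733)
10^46 = 10^32 · 10^8 · 10^4 · 10^2 ≡ 22 · 701 · 1335 · 100 ≡ 73 (mod 1733).

73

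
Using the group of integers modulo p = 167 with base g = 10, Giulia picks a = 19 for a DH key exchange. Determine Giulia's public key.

Public value = 10^19 mod 167.
10^1 ≡ 10 (mod 167)
10^2 = (10^1)^2 ≡ 10^2 = 100 ≡ 100 (mod 167)
10^4 = (10^2)^2 ≡ 100^2 = 10000 ≡ 147 (mod 167)
10^8 = (10^4)^2 ≡ 147^2 = 21609 ≡ 66 (mod 167)
10^16 = (10^8)^2 ≡ 66^2 = 4356 ≡ 14 (mod 167)
10^19 = 10^16 · 10^2 · 10^1 ≡ 14 · 100 · 10 ≡ 139 (mod 167).

139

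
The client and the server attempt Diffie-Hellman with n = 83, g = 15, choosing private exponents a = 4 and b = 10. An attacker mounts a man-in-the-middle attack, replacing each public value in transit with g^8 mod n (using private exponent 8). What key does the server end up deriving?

38

The server receives an attacker's public value M = 15^8 mod 83 instead of the honest one.
15^1 ≡ 15 (mod 83)
15^2 = (15^1)^2 ≡ 15^2 = 225 ≡ 59 (mod 83)
15^4 = (15^2)^2 ≡ 59^2 = 3481 ≡ 78 (mod 83)
15^8 = (15^4)^2 ≡ 78^2 = 6084 ≡ 25 (mod 83)
So M = 25. The server computes K = M^10 mod 83.
25^1 ≡ 25 (mod 83)
25^2 = (25^1)^2 ≡ 25^2 = 625 ≡ 44 (mod 83)
25^4 = (25^2)^2 ≡ 44^2 = 1936 ≡ 27 (mod 83)
25^8 = (25^4)^2 ≡ 27^2 = 729 ≡ 65 (mod 83)
25^10 = 25^8 · 25^2 ≡ 65 · 44 ≡ 38 (mod 83).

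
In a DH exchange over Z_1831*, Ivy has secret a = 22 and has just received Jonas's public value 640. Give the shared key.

1527

Shared key K = 640^22 mod 1831.
640^1 ≡ 640 (mod 1831)
640^2 = (640^1)^2 ≡ 640^2 = 409600 ≡ 1287 (mod 1831)
640^4 = (640^2)^2 ≡ 1287^2 = 1656369 ≡ 1145 (mod 1831)
640^8 = (640^4)^2 ≡ 1145^2 = 1311025 ≡ 29 (mod 1831)
640^16 = (640^8)^2 ≡ 29^2 = 841 ≡ 841 (mod 1831)
640^22 = 640^16 · 640^4 · 640^2 ≡ 841 · 1145 · 1287 ≡ 1527 (mod 1831).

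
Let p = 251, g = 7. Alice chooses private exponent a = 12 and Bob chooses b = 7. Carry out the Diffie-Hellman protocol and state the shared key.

Bob sends B = g^b mod p = 7^7 mod 251.
7^1 ≡ 7 (mod 251)
7^2 = (7^1)^2 ≡ 7^2 = 49 ≡ 49 (mod 251)
7^4 = (7^2)^2 ≡ 49^2 = 2401 ≡ 142 (mod 251)
7^7 = 7^4 · 7^2 · 7^1 ≡ 142 · 49 · 7 ≡ 12 (mod 251).
So B = 12. Alice then computes K = B^a mod p = 12^12 mod 251.
12^1 ≡ 12 (mod 251)
12^2 = (12^1)^2 ≡ 12^2 = 144 ≡ 144 (mod 251)
12^4 = (12^2)^2 ≡ 144^2 = 20736 ≡ 154 (mod 251)
12^8 = (12^4)^2 ≡ 154^2 = 23716 ≡ 122 (mod 251)
12^12 = 12^8 · 12^4 ≡ 122 · 154 ≡ 214 (mod 251).

214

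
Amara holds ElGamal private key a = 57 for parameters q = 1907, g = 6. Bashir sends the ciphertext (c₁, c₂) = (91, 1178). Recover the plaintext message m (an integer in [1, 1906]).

391

Shared mask s = c₁^a mod q = 91^57 mod 1907.
91^1 ≡ 91 (mod 1907)
91^2 = (91^1)^2 ≡ 91^2 = 8281 ≡ 653 (mod 1907)
91^4 = (91^2)^2 ≡ 653^2 = 426409 ≡ 1148 (mod 1907)
91^8 = (91^4)^2 ≡ 1148^2 = 1317904 ≡ 167 (mod 1907)
91^16 = (91^8)^2 ≡ 167^2 = 27889 ≡ 1191 (mod 1907)
91^32 = (91^16)^2 ≡ 1191^2 = 1418481 ≡ 1580 (mod 1907)
91^57 = 91^32 · 91^16 · 91^8 · 91^1 ≡ 1580 · 1191 · 167 · 91 ≡ 520 (mod 1907).
So s = 520; s⁻¹ ≡ 1896 (mod 1907).
m = c₂ · s⁻¹ mod 1907 = 1178 · 1896 mod 1907 = 391.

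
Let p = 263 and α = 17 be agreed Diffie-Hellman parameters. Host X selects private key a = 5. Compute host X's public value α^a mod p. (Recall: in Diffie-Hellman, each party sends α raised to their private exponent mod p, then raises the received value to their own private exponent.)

Public value = 17^5 mod 263.
17^1 ≡ 17 (mod 263)
17^2 = (17^1)^2 ≡ 17^2 = 289 ≡ 26 (mod 263)
17^4 = (17^2)^2 ≡ 26^2 = 676 ≡ 150 (mod 263)
17^5 = 17^4 · 17^1 ≡ 150 · 17 ≡ 183 (mod 263).

183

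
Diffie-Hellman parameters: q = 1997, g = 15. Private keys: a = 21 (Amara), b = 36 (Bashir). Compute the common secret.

906

Bashir sends B = g^b mod q = 15^36 mod 1997.
15^1 ≡ 15 (mod 1997)
15^2 = (15^1)^2 ≡ 15^2 = 225 ≡ 225 (mod 1997)
15^4 = (15^2)^2 ≡ 225^2 = 50625 ≡ 700 (mod 1997)
15^8 = (15^4)^2 ≡ 700^2 = 490000 ≡ 735 (mod 1997)
15^16 = (15^8)^2 ≡ 735^2 = 540225 ≡ 1035 (mod 1997)
15^32 = (15^16)^2 ≡ 1035^2 = 1071225 ≡ 833 (mod 1997)
15^36 = 15^32 · 15^4 ≡ 833 · 700 ≡ 1973 (mod 1997).
So B = 1973. Amara then computes K = B^a mod q = 1973^21 mod 1997.
1973^1 ≡ 1973 (mod 1997)
1973^2 = (1973^1)^2 ≡ 1973^2 = 3892729 ≡ 576 (mod 1997)
1973^4 = (1973^2)^2 ≡ 576^2 = 331776 ≡ 274 (mod 1997)
1973^8 = (1973^4)^2 ≡ 274^2 = 75076 ≡ 1187 (mod 1997)
1973^16 = (1973^8)^2 ≡ 1187^2 = 1408969 ≡ 1084 (mod 1997)
1973^21 = 1973^16 · 1973^4 · 1973^1 ≡ 1084 · 274 · 1973 ≡ 906 (mod 1997).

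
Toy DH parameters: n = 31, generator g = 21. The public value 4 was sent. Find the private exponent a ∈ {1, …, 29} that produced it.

12

Try successive powers of 21 modulo 31:
21^1 ≡ 21
21^2 ≡ 7
21^3 ≡ 23
21^4 ≡ 18
21^5 ≡ 6
21^6 ≡ 2
21^7 ≡ 11
21^8 ≡ 14
21^9 ≡ 15
21^10 ≡ 5
21^11 ≡ 12
21^12 ≡ 4
Found: a = 12.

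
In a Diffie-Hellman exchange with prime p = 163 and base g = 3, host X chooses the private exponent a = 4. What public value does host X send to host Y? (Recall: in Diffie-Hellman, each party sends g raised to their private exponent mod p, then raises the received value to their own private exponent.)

81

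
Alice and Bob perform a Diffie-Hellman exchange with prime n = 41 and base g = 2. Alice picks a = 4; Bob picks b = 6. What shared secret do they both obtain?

16

Bob sends B = g^b mod n = 2^6 mod 41.
2^1 ≡ 2 (mod 41)
2^2 = (2^1)^2 ≡ 2^2 = 4 ≡ 4 (mod 41)
2^4 = (2^2)^2 ≡ 4^2 = 16 ≡ 16 (mod 41)
2^6 = 2^4 · 2^2 ≡ 16 · 4 ≡ 23 (mod 41).
So B = 23. Alice then computes K = B^a mod n = 23^4 mod 41.
23^1 ≡ 23 (mod 41)
23^2 = (23^1)^2 ≡ 23^2 = 529 ≡ 37 (mod 41)
23^4 = (23^2)^2 ≡ 37^2 = 1369 ≡ 16 (mod 41)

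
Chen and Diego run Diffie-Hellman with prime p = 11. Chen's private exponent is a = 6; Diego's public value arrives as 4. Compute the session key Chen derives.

4

Shared key K = 4^6 mod 11.
4^1 ≡ 4 (mod 11)
4^2 = (4^1)^2 ≡ 4^2 = 16 ≡ 5 (mod 11)
4^4 = (4^2)^2 ≡ 5^2 = 25 ≡ 3 (mod 11)
4^6 = 4^4 · 4^2 ≡ 3 · 5 ≡ 4 (mod 11).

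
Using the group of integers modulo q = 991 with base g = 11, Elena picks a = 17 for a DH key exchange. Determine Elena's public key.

Public value = 11^17 (mod 991).
11^1 ≡ 11 (mod 991)
11^2 = (11^1)^2 ≡ 11^2 = 121 ≡ 121 (mod 991)
11^4 = (11^2)^2 ≡ 121^2 = 14641 ≡ 767 (mod 991)
11^8 = (11^4)^2 ≡ 767^2 = 588289 ≡ 626 (mod 991)
11^16 = (11^8)^2 ≡ 626^2 = 391876 ≡ 431 (mod 991)
11^17 = 11^16 · 11^1 ≡ 431 · 11 ≡ 777 (mod 991).

777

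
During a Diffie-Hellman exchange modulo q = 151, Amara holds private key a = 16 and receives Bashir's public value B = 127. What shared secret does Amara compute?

Shared key K = 127^16 mod 151.
127^1 ≡ 127 (mod 151)
127^2 = (127^1)^2 ≡ 127^2 = 16129 ≡ 123 (mod 151)
127^4 = (127^2)^2 ≡ 123^2 = 15129 ≡ 29 (mod 151)
127^8 = (127^4)^2 ≡ 29^2 = 841 ≡ 86 (mod 151)
127^16 = (127^8)^2 ≡ 86^2 = 7396 ≡ 148 (mod 151)

148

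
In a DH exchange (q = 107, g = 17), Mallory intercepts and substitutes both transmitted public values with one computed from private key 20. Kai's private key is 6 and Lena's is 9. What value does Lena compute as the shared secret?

69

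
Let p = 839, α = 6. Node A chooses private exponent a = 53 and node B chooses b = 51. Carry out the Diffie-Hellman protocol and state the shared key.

Node A sends A = α^a mod p = 6^53 mod 839.
6^1 ≡ 6 (mod 839)
6^2 = (6^1)^2 ≡ 6^2 = 36 ≡ 36 (mod 839)
6^4 = (6^2)^2 ≡ 36^2 = 1296 ≡ 457 (mod 839)
6^8 = (6^4)^2 ≡ 457^2 = 208849 ≡ 777 (mod 839)
6^16 = (6^8)^2 ≡ 777^2 = 603729 ≡ 488 (mod 839)
6^32 = (6^16)^2 ≡ 488^2 = 238144 ≡ 707 (mod 839)
6^53 = 6^32 · 6^16 · 6^4 · 6^1 ≡ 707 · 488 · 457 · 6 ≡ 125 (mod 839).
So A = 125. Node B then computes K = A^b mod p = 125^51 mod 839.
125^1 ≡ 125 (mod 839)
125^2 = (125^1)^2 ≡ 125^2 = 15625 ≡ 523 (mod 839)
125^4 = (125^2)^2 ≡ 523^2 = 273529 ≡ 15 (mod 839)
125^8 = (125^4)^2 ≡ 15^2 = 225 ≡ 225 (mod 839)
125^16 = (125^8)^2 ≡ 225^2 = 50625 ≡ 285 (mod 839)
125^32 = (125^16)^2 ≡ 285^2 = 81225 ≡ 681 (mod 839)
125^51 = 125^32 · 125^16 · 125^2 · 125^1 ≡ 681 · 285 · 523 · 125 ≡ 805 (mod 839).

805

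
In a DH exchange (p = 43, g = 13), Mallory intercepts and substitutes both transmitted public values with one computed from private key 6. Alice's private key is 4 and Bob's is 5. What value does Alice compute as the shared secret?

Alice receives Mallory's public value M = 13^6 mod 43 instead of the honest one.
13^1 ≡ 13 (mod 43)
13^2 = (13^1)^2 ≡ 13^2 = 169 ≡ 40 (mod 43)
13^4 = (13^2)^2 ≡ 40^2 = 1600 ≡ 9 (mod 43)
13^6 = 13^4 · 13^2 ≡ 9 · 40 ≡ 16 (mod 43).
So M = 16. Alice computes K = M^4 mod 43.
16^1 ≡ 16 (mod 43)
16^2 = (16^1)^2 ≡ 16^2 = 256 ≡ 41 (mod 43)
16^4 = (16^2)^2 ≡ 41^2 = 1681 ≡ 4 (mod 43)

4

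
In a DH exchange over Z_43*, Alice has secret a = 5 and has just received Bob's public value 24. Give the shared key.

13

Shared key K = 24^5 mod 43.
24^1 ≡ 24 (mod 43)
24^2 = (24^1)^2 ≡ 24^2 = 576 ≡ 17 (mod 43)
24^4 = (24^2)^2 ≡ 17^2 = 289 ≡ 31 (mod 43)
24^5 = 24^4 · 24^1 ≡ 31 · 24 ≡ 13 (mod 43).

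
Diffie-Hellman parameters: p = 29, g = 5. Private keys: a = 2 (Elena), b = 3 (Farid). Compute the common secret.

Farid sends B = g^b mod p = 5^3 mod 29.
5^1 ≡ 5 (mod 29)
5^2 = (5^1)^2 ≡ 5^2 = 25 ≡ 25 (mod 29)
5^3 = 5^2 · 5^1 ≡ 25 · 5 ≡ 9 (mod 29).
So B = 9. Elena then computes K = B^a mod p = 9^2 mod 29.
9^1 ≡ 9 (mod 29)
9^2 = (9^1)^2 ≡ 9^2 = 81 ≡ 23 (mod 29)

23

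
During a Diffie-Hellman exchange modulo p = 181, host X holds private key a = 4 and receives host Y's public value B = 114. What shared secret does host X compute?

29

Shared key K = 114^4 mod 181.
114^1 ≡ 114 (mod 181)
114^2 = (114^1)^2 ≡ 114^2 = 12996 ≡ 145 (mod 181)
114^4 = (114^2)^2 ≡ 145^2 = 21025 ≡ 29 (mod 181)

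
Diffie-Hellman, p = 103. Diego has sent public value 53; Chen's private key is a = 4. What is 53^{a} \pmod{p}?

Shared key K = 53^4 mod 103.
53^1 ≡ 53 (mod 103)
53^2 = (53^1)^2 ≡ 53^2 = 2809 ≡ 28 (mod 103)
53^4 = (53^2)^2 ≡ 28^2 = 784 ≡ 63 (mod 103)

63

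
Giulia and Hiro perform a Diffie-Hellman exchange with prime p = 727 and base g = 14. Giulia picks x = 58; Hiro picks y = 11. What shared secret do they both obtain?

Giulia sends A = g^x mod p = 14^58 mod 727.
14^1 ≡ 14 (mod 727)
14^2 = (14^1)^2 ≡ 14^2 = 196 ≡ 196 (mod 727)
14^4 = (14^2)^2 ≡ 196^2 = 38416 ≡ 612 (mod 727)
14^8 = (14^4)^2 ≡ 612^2 = 374544 ≡ 139 (mod 727)
14^16 = (14^8)^2 ≡ 139^2 = 19321 ≡ 419 (mod 727)
14^32 = (14^16)^2 ≡ 419^2 = 175561 ≡ 354 (mod 727)
14^58 = 14^32 · 14^16 · 14^8 · 14^2 ≡ 354 · 419 · 139 · 196 ≡ 394 (mod 727).
So A = 394. Hiro then computes K = A^y mod p = 394^11 mod 727.
394^1 ≡ 394 (mod 727)
394^2 = (394^1)^2 ≡ 394^2 = 155236 ≡ 385 (mod 727)
394^4 = (394^2)^2 ≡ 385^2 = 148225 ≡ 644 (mod 727)
394^8 = (394^4)^2 ≡ 644^2 = 414736 ≡ 346 (mod 727)
394^11 = 394^8 · 394^2 · 394^1 ≡ 346 · 385 · 394 ≡ 429 (mod 727).

429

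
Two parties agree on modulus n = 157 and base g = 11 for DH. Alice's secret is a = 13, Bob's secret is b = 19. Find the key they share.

12

Bob sends B = g^b mod n = 11^19 mod 157.
11^1 ≡ 11 (mod 157)
11^2 = (11^1)^2 ≡ 11^2 = 121 ≡ 121 (mod 157)
11^4 = (11^2)^2 ≡ 121^2 = 14641 ≡ 40 (mod 157)
11^8 = (11^4)^2 ≡ 40^2 = 1600 ≡ 30 (mod 157)
11^16 = (11^8)^2 ≡ 30^2 = 900 ≡ 115 (mod 157)
11^19 = 11^16 · 11^2 · 11^1 ≡ 115 · 121 · 11 ≡ 147 (mod 157).
So B = 147. Alice then computes K = B^a mod n = 147^13 mod 157.
147^1 ≡ 147 (mod 157)
147^2 = (147^1)^2 ≡ 147^2 = 21609 ≡ 100 (mod 157)
147^4 = (147^2)^2 ≡ 100^2 = 10000 ≡ 109 (mod 157)
147^8 = (147^4)^2 ≡ 109^2 = 11881 ≡ 106 (mod 157)
147^13 = 147^8 · 147^4 · 147^1 ≡ 106 · 109 · 147 ≡ 12 (mod 157).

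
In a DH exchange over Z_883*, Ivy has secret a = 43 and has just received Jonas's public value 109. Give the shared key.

Shared key K = 109^43 mod 883.
109^1 ≡ 109 (mod 883)
109^2 = (109^1)^2 ≡ 109^2 = 11881 ≡ 402 (mod 883)
109^4 = (109^2)^2 ≡ 402^2 = 161604 ≡ 15 (mod 883)
109^8 = (109^4)^2 ≡ 15^2 = 225 ≡ 225 (mod 883)
109^16 = (109^8)^2 ≡ 225^2 = 50625 ≡ 294 (mod 883)
109^32 = (109^16)^2 ≡ 294^2 = 86436 ≡ 785 (mod 883)
109^43 = 109^32 · 109^8 · 109^2 · 109^1 ≡ 785 · 225 · 402 · 109 ≡ 530 (mod 883).

530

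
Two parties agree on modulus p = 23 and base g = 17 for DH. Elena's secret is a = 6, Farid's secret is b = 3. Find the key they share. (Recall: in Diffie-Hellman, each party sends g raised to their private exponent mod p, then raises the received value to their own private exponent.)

3

Elena sends A = g^a mod p = 17^6 mod 23.
17^1 ≡ 17 (mod 23)
17^2 = (17^1)^2 ≡ 17^2 = 289 ≡ 13 (mod 23)
17^4 = (17^2)^2 ≡ 13^2 = 169 ≡ 8 (mod 23)
17^6 = 17^4 · 17^2 ≡ 8 · 13 ≡ 12 (mod 23).
So A = 12. Farid then computes K = A^b mod p = 12^3 mod 23.
12^1 ≡ 12 (mod 23)
12^2 = (12^1)^2 ≡ 12^2 = 144 ≡ 6 (mod 23)
12^3 = 12^2 · 12^1 ≡ 6 · 12 ≡ 3 (mod 23).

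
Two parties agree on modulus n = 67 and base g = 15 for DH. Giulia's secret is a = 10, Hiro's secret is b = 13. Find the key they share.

Hiro sends B = g^b mod n = 15^13 mod 67.
15^1 ≡ 15 (mod 67)
15^2 = (15^1)^2 ≡ 15^2 = 225 ≡ 24 (mod 67)
15^4 = (15^2)^2 ≡ 24^2 = 576 ≡ 40 (mod 67)
15^8 = (15^4)^2 ≡ 40^2 = 1600 ≡ 59 (mod 67)
15^13 = 15^8 · 15^4 · 15^1 ≡ 59 · 40 · 15 ≡ 24 (mod 67).
So B = 24. Giulia then computes K = B^a mod n = 24^10 mod 67.
24^1 ≡ 24 (mod 67)
24^2 = (24^1)^2 ≡ 24^2 = 576 ≡ 40 (mod 67)
24^4 = (24^2)^2 ≡ 40^2 = 1600 ≡ 59 (mod 67)
24^8 = (24^4)^2 ≡ 59^2 = 3481 ≡ 64 (mod 67)
24^10 = 24^8 · 24^2 ≡ 64 · 40 ≡ 14 (mod 67).

14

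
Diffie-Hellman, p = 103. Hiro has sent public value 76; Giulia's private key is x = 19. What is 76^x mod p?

Shared key K = 76^19 mod 103.
76^1 ≡ 76 (mod 103)
76^2 = (76^1)^2 ≡ 76^2 = 5776 ≡ 8 (mod 103)
76^4 = (76^2)^2 ≡ 8^2 = 64 ≡ 64 (mod 103)
76^8 = (76^4)^2 ≡ 64^2 = 4096 ≡ 79 (mod 103)
76^16 = (76^8)^2 ≡ 79^2 = 6241 ≡ 61 (mod 103)
76^19 = 76^16 · 76^2 · 76^1 ≡ 61 · 8 · 76 ≡ 8 (mod 103).

8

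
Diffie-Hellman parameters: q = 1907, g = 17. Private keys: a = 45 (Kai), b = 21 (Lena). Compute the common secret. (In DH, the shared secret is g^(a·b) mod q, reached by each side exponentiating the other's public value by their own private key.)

1564

Lena sends B = g^b mod q = 17^21 mod 1907.
17^1 ≡ 17 (mod 1907)
17^2 = (17^1)^2 ≡ 17^2 = 289 ≡ 289 (mod 1907)
17^4 = (17^2)^2 ≡ 289^2 = 83521 ≡ 1520 (mod 1907)
17^8 = (17^4)^2 ≡ 1520^2 = 2310400 ≡ 1023 (mod 1907)
17^16 = (17^8)^2 ≡ 1023^2 = 1046529 ≡ 1493 (mod 1907)
17^21 = 17^16 · 17^4 · 17^1 ≡ 1493 · 1520 · 17 ≡ 510 (mod 1907).
So B = 510. Kai then computes K = B^a mod q = 510^45 mod 1907.
510^1 ≡ 510 (mod 1907)
510^2 = (510^1)^2 ≡ 510^2 = 260100 ≡ 748 (mod 1907)
510^4 = (510^2)^2 ≡ 748^2 = 559504 ≡ 753 (mod 1907)
510^8 = (510^4)^2 ≡ 753^2 = 567009 ≡ 630 (mod 1907)
510^16 = (510^8)^2 ≡ 630^2 = 396900 ≡ 244 (mod 1907)
510^32 = (510^16)^2 ≡ 244^2 = 59536 ≡ 419 (mod 1907)
510^45 = 510^32 · 510^8 · 510^4 · 510^1 ≡ 419 · 630 · 753 · 510 ≡ 1564 (mod 1907).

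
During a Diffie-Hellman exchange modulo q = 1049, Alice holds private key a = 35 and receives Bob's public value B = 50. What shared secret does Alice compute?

881

Shared key K = 50^35 mod 1049.
50^1 ≡ 50 (mod 1049)
50^2 = (50^1)^2 ≡ 50^2 = 2500 ≡ 402 (mod 1049)
50^4 = (50^2)^2 ≡ 402^2 = 161604 ≡ 58 (mod 1049)
50^8 = (50^4)^2 ≡ 58^2 = 3364 ≡ 217 (mod 1049)
50^16 = (50^8)^2 ≡ 217^2 = 47089 ≡ 933 (mod 1049)
50^32 = (50^16)^2 ≡ 933^2 = 870489 ≡ 868 (mod 1049)
50^35 = 50^32 · 50^2 · 50^1 ≡ 868 · 402 · 50 ≡ 881 (mod 1049).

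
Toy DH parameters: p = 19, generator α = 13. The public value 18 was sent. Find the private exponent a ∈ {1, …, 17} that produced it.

9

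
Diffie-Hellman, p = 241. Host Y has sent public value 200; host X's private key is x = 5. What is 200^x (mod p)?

211

Shared key K = 200^5 mod 241.
200^1 ≡ 200 (mod 241)
200^2 = (200^1)^2 ≡ 200^2 = 40000 ≡ 235 (mod 241)
200^4 = (200^2)^2 ≡ 235^2 = 55225 ≡ 36 (mod 241)
200^5 = 200^4 · 200^1 ≡ 36 · 200 ≡ 211 (mod 241).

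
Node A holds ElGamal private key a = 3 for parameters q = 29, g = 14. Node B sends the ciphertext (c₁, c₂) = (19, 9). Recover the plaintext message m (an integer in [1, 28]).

18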